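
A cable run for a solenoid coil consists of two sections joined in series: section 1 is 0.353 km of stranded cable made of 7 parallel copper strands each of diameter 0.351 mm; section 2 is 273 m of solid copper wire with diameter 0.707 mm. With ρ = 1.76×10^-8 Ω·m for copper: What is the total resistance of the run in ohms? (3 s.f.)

21.4 Ω

Section 1: A_strand = π(1.7550e-04)² = 9.676e-08 m²; R₁ = ρL/(N·A_s) = (1.76×10^-8)(353)/(7×9.676e-08) = 9.172 Ω
Section 2: A = π(d/2)² = π(3.5350e-04 m)² = 3.926e-07 m²
R₂ = (1.76×10^-8)(273)/(3.926e-07) = 12.24 Ω
R = R₁ + R₂ = 21.4 Ω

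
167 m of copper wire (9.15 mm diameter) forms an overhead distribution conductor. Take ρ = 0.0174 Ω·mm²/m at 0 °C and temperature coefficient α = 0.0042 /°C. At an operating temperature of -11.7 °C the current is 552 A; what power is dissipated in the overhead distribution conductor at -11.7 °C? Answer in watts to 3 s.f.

ρ = 0.0174 Ω·mm²/m = 1.74×10^-8 Ω·m
A = π(d/2)² = π(4.5750e-03 m)² = 6.576e-05 m²
R₍0₎ = ρL/A = (1.74×10^-8)(167)/(6.576e-05) = 0.04419 Ω
R₍-11.7₎ = R₍0₎(1 + αΔT) = 0.04419 × (1 + 0.0042×-11.7) = 0.04202 Ω
P = I²R = (552)² × 0.04202 = 12800 W

12800 W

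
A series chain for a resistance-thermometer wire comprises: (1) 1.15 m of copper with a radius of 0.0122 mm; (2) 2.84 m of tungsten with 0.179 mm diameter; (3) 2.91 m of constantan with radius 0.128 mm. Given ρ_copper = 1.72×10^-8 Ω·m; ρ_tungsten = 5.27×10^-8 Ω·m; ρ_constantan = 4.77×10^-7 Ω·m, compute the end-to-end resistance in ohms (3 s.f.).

75.2 Ω

Seg 1: A = πr² = π(1.2200e-05 m)² = 4.676e-10 m²
R_1 = (1.72×10^-8)(1.15)/(4.676e-10) = 42.3 Ω
Seg 2: A = π(d/2)² = π(8.9500e-05 m)² = 2.516e-08 m²
R_2 = (5.27×10^-8)(2.84)/(2.516e-08) = 5.947 Ω
Seg 3: A = πr² = π(1.2800e-04 m)² = 5.147e-08 m²
R_3 = (4.77×10^-7)(2.91)/(5.147e-08) = 26.97 Ω
R_total = R_1 + R_2 + R_3 = 75.2 Ω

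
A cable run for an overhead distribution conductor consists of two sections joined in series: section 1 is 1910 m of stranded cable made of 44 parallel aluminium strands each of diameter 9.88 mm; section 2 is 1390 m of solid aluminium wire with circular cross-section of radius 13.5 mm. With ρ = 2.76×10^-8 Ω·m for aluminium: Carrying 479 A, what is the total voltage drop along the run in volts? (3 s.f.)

Section 1: A_strand = π(4.9400e-03)² = 7.667e-05 m²; R₁ = ρL/(N·A_s) = (2.76×10^-8)(1910)/(44×7.667e-05) = 0.01563 Ω
Section 2: A = πr² = π(1.3500e-02 m)² = 5.726e-04 m²
R₂ = (2.76×10^-8)(1390)/(5.726e-04) = 0.067 Ω
R = R₁ + R₂ = 0.08263 Ω
V = IR = 479 × 0.08263 = 39.6 V

39.6 V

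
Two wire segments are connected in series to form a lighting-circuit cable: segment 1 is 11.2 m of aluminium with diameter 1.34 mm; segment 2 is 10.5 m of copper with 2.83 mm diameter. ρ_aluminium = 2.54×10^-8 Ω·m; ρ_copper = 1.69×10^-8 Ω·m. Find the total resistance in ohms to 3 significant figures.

0.230 Ω

Segment 1: A = π(d/2)² = π(6.7000e-04 m)² = 1.410e-06 m²
R₁ = ρL/A = (2.54×10^-8)(11.2)/(1.410e-06) = 0.2017 Ω
Segment 2: A = π(d/2)² = π(1.4150e-03 m)² = 6.290e-06 m²
R₂ = (1.69×10^-8)(10.5)/(6.290e-06) = 0.02821 Ω
R = R₁ + R₂ = 0.230 Ω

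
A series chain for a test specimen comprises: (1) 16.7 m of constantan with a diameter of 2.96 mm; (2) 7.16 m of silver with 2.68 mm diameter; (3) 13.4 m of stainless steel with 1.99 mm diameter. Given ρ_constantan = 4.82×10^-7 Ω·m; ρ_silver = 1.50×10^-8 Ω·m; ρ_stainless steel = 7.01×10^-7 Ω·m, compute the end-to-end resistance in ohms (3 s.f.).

Seg 1: A = π(d/2)² = π(1.4800e-03 m)² = 6.881e-06 m²
R_1 = (4.82×10^-7)(16.7)/(6.881e-06) = 1.17 Ω
Seg 2: A = π(d/2)² = π(1.3400e-03 m)² = 5.641e-06 m²
R_2 = (1.50×10^-8)(7.16)/(5.641e-06) = 0.01904 Ω
Seg 3: A = π(d/2)² = π(9.9500e-04 m)² = 3.110e-06 m²
R_3 = (7.01×10^-7)(13.4)/(3.110e-06) = 3.02 Ω
R_total = R_1 + R_2 + R_3 = 4.21 Ω

4.21 Ω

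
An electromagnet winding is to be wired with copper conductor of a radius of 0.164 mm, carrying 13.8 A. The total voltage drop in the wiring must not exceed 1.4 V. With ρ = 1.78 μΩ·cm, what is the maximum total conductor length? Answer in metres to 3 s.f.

0.482 m

ρ = 1.78 μΩ·cm = 1.78×10^-8 Ω·m
A = πr² = π(1.6400e-04 m)² = 8.450e-08 m²
L_max = V_max·A/(1·ρI) = (1.4)(8.450e-08)/(1.78×10^-8×13.8) = 0.482 m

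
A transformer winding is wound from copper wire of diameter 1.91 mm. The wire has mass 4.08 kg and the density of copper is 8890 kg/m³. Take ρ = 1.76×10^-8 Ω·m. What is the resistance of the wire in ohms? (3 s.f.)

A = π(d/2)² = π(9.5500e-04 m)² = 2.8652e-06 m²
L = m/(density·A) = 4.08/(8890×2.8652e-06) = 160.2 m
R = ρL/A = (1.76×10^-8)(160.2)/(2.8652e-06) = 0.984 Ω

0.984 Ω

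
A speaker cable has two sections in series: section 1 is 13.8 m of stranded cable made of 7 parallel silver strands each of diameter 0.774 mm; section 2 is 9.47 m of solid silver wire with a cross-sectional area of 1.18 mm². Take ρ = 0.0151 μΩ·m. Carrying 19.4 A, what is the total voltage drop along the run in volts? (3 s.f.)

ρ = 0.0151 μΩ·m = 1.51×10^-8 Ω·m
Section 1: A_strand = π(3.8700e-04)² = 4.705e-07 m²; R₁ = ρL/(N·A_s) = (1.51×10^-8)(13.8)/(7×4.705e-07) = 0.06327 Ω
Section 2: A = 1.18 mm² = 1.180e-06 m²
R₂ = (1.51×10^-8)(9.47)/(1.180e-06) = 0.1212 Ω
R = R₁ + R₂ = 0.1845 Ω
V = IR = 19.4 × 0.1845 = 3.58 V

3.58 V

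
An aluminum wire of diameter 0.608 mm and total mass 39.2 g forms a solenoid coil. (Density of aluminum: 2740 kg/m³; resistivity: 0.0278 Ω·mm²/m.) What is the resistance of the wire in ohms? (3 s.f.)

4.72 Ω

ρ = 0.0278 Ω·mm²/m = 2.78×10^-8 Ω·m
A = π(d/2)² = π(3.0400e-04 m)² = 2.9033e-07 m²
L = m/(density·A) = 0.0392/(2740×2.9033e-07) = 49.28 m
R = ρL/A = (2.78×10^-8)(49.28)/(2.9033e-07) = 4.72 Ω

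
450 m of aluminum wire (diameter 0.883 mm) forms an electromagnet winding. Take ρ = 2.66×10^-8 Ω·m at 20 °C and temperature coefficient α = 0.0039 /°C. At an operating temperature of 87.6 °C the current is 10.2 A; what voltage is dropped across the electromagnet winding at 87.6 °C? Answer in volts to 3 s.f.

A = π(d/2)² = π(4.4150e-04 m)² = 6.124e-07 m²
R₍20₎ = ρL/A = (2.66×10^-8)(450)/(6.124e-07) = 19.55 Ω
R₍87.6₎ = R₍20₎(1 + αΔT) = 19.55 × (1 + 0.0039×67.6) = 24.7 Ω
V = IR = 10.2 × 24.7 = 252 V

252 V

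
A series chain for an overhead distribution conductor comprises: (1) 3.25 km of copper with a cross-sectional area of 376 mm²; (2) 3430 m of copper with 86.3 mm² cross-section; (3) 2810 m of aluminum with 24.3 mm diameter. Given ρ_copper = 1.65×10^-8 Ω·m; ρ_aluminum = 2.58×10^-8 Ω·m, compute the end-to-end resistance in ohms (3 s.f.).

Seg 1: A = 376 mm² = 3.760e-04 m²
R_1 = (1.65×10^-8)(3250)/(3.760e-04) = 0.1426 Ω
Seg 2: A = 86.3 mm² = 8.630e-05 m²
R_2 = (1.65×10^-8)(3430)/(8.630e-05) = 0.6558 Ω
Seg 3: A = π(d/2)² = π(1.2150e-02 m)² = 4.638e-04 m²
R_3 = (2.58×10^-8)(2810)/(4.638e-04) = 0.1563 Ω
R_total = R_1 + R_2 + R_3 = 0.955 Ω

0.955 Ω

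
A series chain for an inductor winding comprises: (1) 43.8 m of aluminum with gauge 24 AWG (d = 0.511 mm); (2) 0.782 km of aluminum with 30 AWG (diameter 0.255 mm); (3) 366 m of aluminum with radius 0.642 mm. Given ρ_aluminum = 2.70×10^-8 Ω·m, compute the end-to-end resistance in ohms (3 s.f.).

Seg 1: A = π(0.511/2 mm)² = π(2.5550e-04 m)² = 2.051e-07 m²
R_1 = (2.70×10^-8)(43.8)/(2.051e-07) = 5.766 Ω
Seg 2: A = π(0.255/2 mm)² = π(1.2750e-04 m)² = 5.107e-08 m²
R_2 = (2.70×10^-8)(782)/(5.107e-08) = 413.4 Ω
Seg 3: A = πr² = π(6.4200e-04 m)² = 1.295e-06 m²
R_3 = (2.70×10^-8)(366)/(1.295e-06) = 7.632 Ω
R_total = R_1 + R_2 + R_3 = 427 Ω

427 Ω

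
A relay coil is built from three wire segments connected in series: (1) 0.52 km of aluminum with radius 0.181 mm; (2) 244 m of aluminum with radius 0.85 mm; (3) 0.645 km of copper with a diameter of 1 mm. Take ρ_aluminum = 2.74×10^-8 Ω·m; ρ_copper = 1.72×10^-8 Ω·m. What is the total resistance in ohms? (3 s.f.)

Seg 1: A = πr² = π(1.8100e-04 m)² = 1.029e-07 m²
R_1 = (2.74×10^-8)(520)/(1.029e-07) = 138.4 Ω
Seg 2: A = πr² = π(8.5000e-04 m)² = 2.270e-06 m²
R_2 = (2.74×10^-8)(244)/(2.270e-06) = 2.945 Ω
Seg 3: A = π(d/2)² = π(5.0000e-04 m)² = 7.854e-07 m²
R_3 = (1.72×10^-8)(645)/(7.854e-07) = 14.13 Ω
R_total = R_1 + R_2 + R_3 = 156 Ω

156 Ω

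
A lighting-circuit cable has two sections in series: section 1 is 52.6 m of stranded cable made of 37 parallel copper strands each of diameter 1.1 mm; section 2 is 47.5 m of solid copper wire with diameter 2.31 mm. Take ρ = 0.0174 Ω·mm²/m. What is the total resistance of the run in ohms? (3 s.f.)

0.223 Ω

ρ = 0.0174 Ω·mm²/m = 1.74×10^-8 Ω·m
Section 1: A_strand = π(5.5000e-04)² = 9.503e-07 m²; R₁ = ρL/(N·A_s) = (1.74×10^-8)(52.6)/(37×9.503e-07) = 0.02603 Ω
Section 2: A = π(d/2)² = π(1.1550e-03 m)² = 4.191e-06 m²
R₂ = (1.74×10^-8)(47.5)/(4.191e-06) = 0.1972 Ω
R = R₁ + R₂ = 0.223 Ω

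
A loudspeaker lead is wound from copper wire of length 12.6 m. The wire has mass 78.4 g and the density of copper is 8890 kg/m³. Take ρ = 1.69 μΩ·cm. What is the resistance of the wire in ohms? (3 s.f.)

0.304 Ω

ρ = 1.69 μΩ·cm = 1.69×10^-8 Ω·m
A = m/(density·L) = 0.0784/(8890×12.6) = 6.9991e-07 m²
R = ρL/A = (1.69×10^-8)(12.6)/(6.9991e-07) = 0.304 Ω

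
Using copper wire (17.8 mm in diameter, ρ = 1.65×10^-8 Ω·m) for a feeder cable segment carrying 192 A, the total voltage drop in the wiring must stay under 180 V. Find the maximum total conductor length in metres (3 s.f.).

A = π(d/2)² = π(8.9000e-03 m)² = 2.488e-04 m²
L_max = V_max·A/(1·ρI) = (180)(2.488e-04)/(1.65×10^-8×192) = 14100 m

14100 m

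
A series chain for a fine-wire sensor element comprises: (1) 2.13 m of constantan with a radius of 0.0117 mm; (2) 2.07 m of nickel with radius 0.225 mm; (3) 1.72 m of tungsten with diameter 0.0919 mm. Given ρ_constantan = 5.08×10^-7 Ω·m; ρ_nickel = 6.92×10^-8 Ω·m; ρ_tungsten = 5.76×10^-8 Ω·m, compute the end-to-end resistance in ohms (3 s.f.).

Seg 1: A = πr² = π(1.1700e-05 m)² = 4.301e-10 m²
R_1 = (5.08×10^-7)(2.13)/(4.301e-10) = 2516 Ω
Seg 2: A = πr² = π(2.2500e-04 m)² = 1.590e-07 m²
R_2 = (6.92×10^-8)(2.07)/(1.590e-07) = 0.9007 Ω
Seg 3: A = π(d/2)² = π(4.5950e-05 m)² = 6.633e-09 m²
R_3 = (5.76×10^-8)(1.72)/(6.633e-09) = 14.94 Ω
R_total = R_1 + R_2 + R_3 = 2530 Ω

2530 Ω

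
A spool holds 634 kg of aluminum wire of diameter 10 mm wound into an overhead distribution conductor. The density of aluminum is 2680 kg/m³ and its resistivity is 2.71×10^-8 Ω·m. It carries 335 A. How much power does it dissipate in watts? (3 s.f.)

A = π(d/2)² = π(5.0000e-03 m)² = 7.8540e-05 m²
L = m/(density·A) = 634/(2680×7.8540e-05) = 3012 m
R = ρL/A = (2.71×10^-8)(3012)/(7.8540e-05) = 1.039 Ω
P = I²R = (335)² × 1.039 = 1.17×10^5 W

1.17×10^5 W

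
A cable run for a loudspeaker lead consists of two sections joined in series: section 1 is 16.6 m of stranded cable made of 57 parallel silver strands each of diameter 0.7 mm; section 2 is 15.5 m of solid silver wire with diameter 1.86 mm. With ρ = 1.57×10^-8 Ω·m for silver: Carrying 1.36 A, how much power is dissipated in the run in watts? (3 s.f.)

Section 1: A_strand = π(3.5000e-04)² = 3.848e-07 m²; R₁ = ρL/(N·A_s) = (1.57×10^-8)(16.6)/(57×3.848e-07) = 0.01188 Ω
Section 2: A = π(d/2)² = π(9.3000e-04 m)² = 2.717e-06 m²
R₂ = (1.57×10^-8)(15.5)/(2.717e-06) = 0.08956 Ω
R = R₁ + R₂ = 0.1014 Ω
P = I²R = (1.36)² × 0.1014 = 0.188 W

0.188 W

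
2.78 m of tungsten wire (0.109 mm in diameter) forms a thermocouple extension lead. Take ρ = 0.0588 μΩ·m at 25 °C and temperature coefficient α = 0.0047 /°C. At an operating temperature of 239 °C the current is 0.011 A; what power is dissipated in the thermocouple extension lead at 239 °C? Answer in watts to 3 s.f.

0.00425 W

ρ = 0.0588 μΩ·m = 5.88×10^-8 Ω·m
A = π(d/2)² = π(5.4500e-05 m)² = 9.331e-09 m²
R₍25₎ = ρL/A = (5.88×10^-8)(2.78)/(9.331e-09) = 17.52 Ω
R₍239₎ = R₍25₎(1 + αΔT) = 17.52 × (1 + 0.0047×214) = 35.14 Ω
P = I²R = (0.011)² × 35.14 = 0.00425 W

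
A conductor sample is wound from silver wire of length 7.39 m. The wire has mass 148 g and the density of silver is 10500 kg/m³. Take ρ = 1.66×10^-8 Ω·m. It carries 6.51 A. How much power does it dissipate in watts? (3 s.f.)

A = m/(density·L) = 0.148/(10500×7.39) = 1.9073e-06 m²
R = ρL/A = (1.66×10^-8)(7.39)/(1.9073e-06) = 0.06432 Ω
P = I²R = (6.51)² × 0.06432 = 2.73 W

2.73 W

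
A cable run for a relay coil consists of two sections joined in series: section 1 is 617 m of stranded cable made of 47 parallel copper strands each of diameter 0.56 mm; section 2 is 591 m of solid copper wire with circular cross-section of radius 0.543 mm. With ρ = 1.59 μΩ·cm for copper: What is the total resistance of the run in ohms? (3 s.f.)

ρ = 1.59 μΩ·cm = 1.59×10^-8 Ω·m
Section 1: A_strand = π(2.8000e-04)² = 2.463e-07 m²; R₁ = ρL/(N·A_s) = (1.59×10^-8)(617)/(47×2.463e-07) = 0.8475 Ω
Section 2: A = πr² = π(5.4300e-04 m)² = 9.263e-07 m²
R₂ = (1.59×10^-8)(591)/(9.263e-07) = 10.14 Ω
R = R₁ + R₂ = 11.0 Ω

11.0 Ω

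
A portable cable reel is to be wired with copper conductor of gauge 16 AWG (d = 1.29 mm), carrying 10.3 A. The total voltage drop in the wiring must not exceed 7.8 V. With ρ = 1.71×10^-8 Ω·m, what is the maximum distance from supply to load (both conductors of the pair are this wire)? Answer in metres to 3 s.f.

28.9 m

A = π(1.29/2 mm)² = π(6.4500e-04 m)² = 1.307e-06 m²
L_max = V_max·A/(2·ρI) = (7.8)(1.307e-06)/(2×1.71×10^-8×10.3) = 28.9 m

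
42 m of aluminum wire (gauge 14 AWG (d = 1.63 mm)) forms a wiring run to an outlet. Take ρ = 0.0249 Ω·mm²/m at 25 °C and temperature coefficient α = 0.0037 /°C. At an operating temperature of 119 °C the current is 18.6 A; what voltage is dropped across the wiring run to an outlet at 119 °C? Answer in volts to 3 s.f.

ρ = 0.0249 Ω·mm²/m = 2.49×10^-8 Ω·m
A = π(1.63/2 mm)² = π(8.1500e-04 m)² = 2.087e-06 m²
R₍25₎ = ρL/A = (2.49×10^-8)(42)/(2.087e-06) = 0.5012 Ω
R₍119₎ = R₍25₎(1 + αΔT) = 0.5012 × (1 + 0.0037×94) = 0.6755 Ω
V = IR = 18.6 × 0.6755 = 12.6 V

12.6 V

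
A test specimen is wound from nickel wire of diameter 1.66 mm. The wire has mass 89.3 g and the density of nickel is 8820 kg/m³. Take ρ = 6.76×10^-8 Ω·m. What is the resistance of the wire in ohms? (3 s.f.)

A = π(d/2)² = π(8.3000e-04 m)² = 2.1642e-06 m²
L = m/(density·A) = 0.0893/(8820×2.1642e-06) = 4.678 m
R = ρL/A = (6.76×10^-8)(4.678)/(2.1642e-06) = 0.146 Ω

0.146 Ω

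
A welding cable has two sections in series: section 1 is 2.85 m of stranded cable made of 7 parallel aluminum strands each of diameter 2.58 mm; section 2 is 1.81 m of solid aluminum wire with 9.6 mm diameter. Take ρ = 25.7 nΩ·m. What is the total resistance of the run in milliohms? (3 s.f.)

2.64 mΩ

ρ = 25.7 nΩ·m = 2.57×10^-8 Ω·m
Section 1: A_strand = π(1.2900e-03)² = 5.228e-06 m²; R₁ = ρL/(N·A_s) = (2.57×10^-8)(2.85)/(7×5.228e-06) = 0.002001 Ω
Section 2: A = π(d/2)² = π(4.8000e-03 m)² = 7.238e-05 m²
R₂ = (2.57×10^-8)(1.81)/(7.238e-05) = 6.427×10^-4 Ω
R = R₁ + R₂ = 2.64 mΩ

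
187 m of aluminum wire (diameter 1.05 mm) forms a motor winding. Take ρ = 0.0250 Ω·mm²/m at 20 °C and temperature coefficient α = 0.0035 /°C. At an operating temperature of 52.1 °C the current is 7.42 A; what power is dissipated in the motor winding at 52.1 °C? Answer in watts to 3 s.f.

331 W

ρ = 0.0250 Ω·mm²/m = 2.50×10^-8 Ω·m
A = π(d/2)² = π(5.2500e-04 m)² = 8.659e-07 m²
R₍20₎ = ρL/A = (2.50×10^-8)(187)/(8.659e-07) = 5.399 Ω
R₍52.1₎ = R₍20₎(1 + αΔT) = 5.399 × (1 + 0.0035×32.1) = 6.006 Ω
P = I²R = (7.42)² × 6.006 = 331 W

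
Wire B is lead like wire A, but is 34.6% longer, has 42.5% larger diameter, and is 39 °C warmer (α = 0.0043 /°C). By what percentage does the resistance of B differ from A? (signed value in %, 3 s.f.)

-22.6%

R ∝ ρL/d² with ρ ∝ (1+αΔT), so R_B/R_A = (1 + 34.6/100) × (1 + 42.5/100)⁻² × (1 + 0.0043×39)
= 1.346 × 0.4925 × 1.168 = 0.774
(R_B − R_A)/R_A = 0.774 − 1 = -22.6%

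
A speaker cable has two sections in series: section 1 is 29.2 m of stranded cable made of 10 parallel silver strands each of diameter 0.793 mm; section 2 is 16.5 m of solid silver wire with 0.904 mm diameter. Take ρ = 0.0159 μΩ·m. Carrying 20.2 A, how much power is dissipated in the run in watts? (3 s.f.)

205 W

ρ = 0.0159 μΩ·m = 1.59×10^-8 Ω·m
Section 1: A_strand = π(3.9650e-04)² = 4.939e-07 m²; R₁ = ρL/(N·A_s) = (1.59×10^-8)(29.2)/(10×4.939e-07) = 0.094 Ω
Section 2: A = π(d/2)² = π(4.5200e-04 m)² = 6.418e-07 m²
R₂ = (1.59×10^-8)(16.5)/(6.418e-07) = 0.4087 Ω
R = R₁ + R₂ = 0.5028 Ω
P = I²R = (20.2)² × 0.5028 = 205 W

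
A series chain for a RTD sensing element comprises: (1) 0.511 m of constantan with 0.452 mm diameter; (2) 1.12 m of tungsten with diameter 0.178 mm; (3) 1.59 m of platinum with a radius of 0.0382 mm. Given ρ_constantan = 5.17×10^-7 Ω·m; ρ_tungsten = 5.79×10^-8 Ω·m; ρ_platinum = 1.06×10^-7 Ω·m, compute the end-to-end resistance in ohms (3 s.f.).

41.0 Ω

Seg 1: A = π(d/2)² = π(2.2600e-04 m)² = 1.605e-07 m²
R_1 = (5.17×10^-7)(0.511)/(1.605e-07) = 1.646 Ω
Seg 2: A = π(d/2)² = π(8.9000e-05 m)² = 2.488e-08 m²
R_2 = (5.79×10^-8)(1.12)/(2.488e-08) = 2.606 Ω
Seg 3: A = πr² = π(3.8200e-05 m)² = 4.584e-09 m²
R_3 = (1.06×10^-7)(1.59)/(4.584e-09) = 36.76 Ω
R_total = R_1 + R_2 + R_3 = 41.0 Ω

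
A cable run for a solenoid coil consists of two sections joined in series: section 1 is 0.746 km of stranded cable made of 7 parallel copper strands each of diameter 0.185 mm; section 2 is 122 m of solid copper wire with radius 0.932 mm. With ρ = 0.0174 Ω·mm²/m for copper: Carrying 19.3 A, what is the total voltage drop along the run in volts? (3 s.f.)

1350 V

ρ = 0.0174 Ω·mm²/m = 1.74×10^-8 Ω·m
Section 1: A_strand = π(9.2500e-05)² = 2.688e-08 m²; R₁ = ρL/(N·A_s) = (1.74×10^-8)(746)/(7×2.688e-08) = 68.99 Ω
Section 2: A = πr² = π(9.3200e-04 m)² = 2.729e-06 m²
R₂ = (1.74×10^-8)(122)/(2.729e-06) = 0.7779 Ω
R = R₁ + R₂ = 69.76 Ω
V = IR = 19.3 × 69.76 = 1350 V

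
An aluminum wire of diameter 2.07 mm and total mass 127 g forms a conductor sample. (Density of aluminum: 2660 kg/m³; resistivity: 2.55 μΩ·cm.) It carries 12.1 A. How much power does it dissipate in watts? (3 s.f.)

ρ = 2.55 μΩ·cm = 2.55×10^-8 Ω·m
A = π(d/2)² = π(1.0350e-03 m)² = 3.3654e-06 m²
L = m/(density·A) = 0.127/(2660×3.3654e-06) = 14.19 m
R = ρL/A = (2.55×10^-8)(14.19)/(3.3654e-06) = 0.1075 Ω
P = I²R = (12.1)² × 0.1075 = 15.7 W

15.7 W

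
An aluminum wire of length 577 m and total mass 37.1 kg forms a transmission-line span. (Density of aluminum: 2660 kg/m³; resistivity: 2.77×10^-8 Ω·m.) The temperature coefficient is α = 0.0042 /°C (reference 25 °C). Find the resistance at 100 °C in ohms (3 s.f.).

0.869 Ω

A = m/(density·L) = 37.1/(2660×577) = 2.4172e-05 m²
R = ρL/A = (2.77×10^-8)(577)/(2.4172e-05) = 0.6612 Ω
R(100 °C) = 0.6612 × (1 + 0.0042×75) = 0.869 Ω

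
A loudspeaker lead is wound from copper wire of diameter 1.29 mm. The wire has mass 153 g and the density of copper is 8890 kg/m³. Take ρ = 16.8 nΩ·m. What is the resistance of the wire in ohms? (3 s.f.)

ρ = 16.8 nΩ·m = 1.68×10^-8 Ω·m
A = π(d/2)² = π(6.4500e-04 m)² = 1.3070e-06 m²
L = m/(density·A) = 0.153/(8890×1.3070e-06) = 13.17 m
R = ρL/A = (1.68×10^-8)(13.17)/(1.3070e-06) = 0.169 Ω

0.169 Ω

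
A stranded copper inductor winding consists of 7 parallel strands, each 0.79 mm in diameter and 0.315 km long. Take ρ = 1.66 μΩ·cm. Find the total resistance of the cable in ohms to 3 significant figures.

ρ = 1.66 μΩ·cm = 1.66×10^-8 Ω·m
A_strand = π(3.9500e-04 m)² = 4.902e-07 m²
R_strand = ρL/A = (1.66×10^-8)(315)/(4.902e-07) = 10.67 Ω
R_total = R_strand/N = 10.67/7 = 1.52 Ω

1.52 Ω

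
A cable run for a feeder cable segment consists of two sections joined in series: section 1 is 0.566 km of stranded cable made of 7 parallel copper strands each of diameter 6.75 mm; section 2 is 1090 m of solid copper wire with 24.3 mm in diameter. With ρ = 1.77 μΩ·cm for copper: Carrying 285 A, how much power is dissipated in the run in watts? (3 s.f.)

6630 W

ρ = 1.77 μΩ·cm = 1.77×10^-8 Ω·m
Section 1: A_strand = π(3.3750e-03)² = 3.578e-05 m²; R₁ = ρL/(N·A_s) = (1.77×10^-8)(566)/(7×3.578e-05) = 0.03999 Ω
Section 2: A = π(d/2)² = π(1.2150e-02 m)² = 4.638e-04 m²
R₂ = (1.77×10^-8)(1090)/(4.638e-04) = 0.0416 Ω
R = R₁ + R₂ = 0.08159 Ω
P = I²R = (285)² × 0.08159 = 6630 W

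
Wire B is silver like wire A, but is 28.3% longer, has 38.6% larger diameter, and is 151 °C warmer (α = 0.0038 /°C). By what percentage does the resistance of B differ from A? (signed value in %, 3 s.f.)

5.11%

R ∝ ρL/d² with ρ ∝ (1+αΔT), so R_B/R_A = (1 + 28.3/100) × (1 + 38.6/100)⁻² × (1 + 0.0038×151)
= 1.283 × 0.5206 × 1.574 = 1.051
(R_B − R_A)/R_A = 1.051 − 1 = 5.11%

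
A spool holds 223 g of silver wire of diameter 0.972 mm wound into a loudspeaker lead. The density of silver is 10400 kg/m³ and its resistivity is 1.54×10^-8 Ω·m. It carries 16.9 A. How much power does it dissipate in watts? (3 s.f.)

A = π(d/2)² = π(4.8600e-04 m)² = 7.4203e-07 m²
L = m/(density·A) = 0.223/(10400×7.4203e-07) = 28.9 m
R = ρL/A = (1.54×10^-8)(28.9)/(7.4203e-07) = 0.5997 Ω
P = I²R = (16.9)² × 0.5997 = 171 W

171 W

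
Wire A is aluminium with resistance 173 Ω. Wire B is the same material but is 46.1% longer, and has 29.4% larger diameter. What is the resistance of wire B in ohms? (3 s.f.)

151 Ω

R ∝ L/d², so R_B/R_A = (1 + 46.1/100) × (1 + 29.4/100)⁻²
= 1.461 × 0.5972 = 0.8725
R_B = 0.8725 × 173 = 151 Ω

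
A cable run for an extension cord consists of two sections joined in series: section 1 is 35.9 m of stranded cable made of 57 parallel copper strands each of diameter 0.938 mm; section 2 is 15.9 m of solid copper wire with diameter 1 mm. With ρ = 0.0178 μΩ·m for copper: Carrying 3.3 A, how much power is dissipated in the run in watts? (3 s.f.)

4.10 W

ρ = 0.0178 μΩ·m = 1.78×10^-8 Ω·m
Section 1: A_strand = π(4.6900e-04)² = 6.910e-07 m²; R₁ = ρL/(N·A_s) = (1.78×10^-8)(35.9)/(57×6.910e-07) = 0.01622 Ω
Section 2: A = π(d/2)² = π(5.0000e-04 m)² = 7.854e-07 m²
R₂ = (1.78×10^-8)(15.9)/(7.854e-07) = 0.3604 Ω
R = R₁ + R₂ = 0.3766 Ω
P = I²R = (3.3)² × 0.3766 = 4.10 W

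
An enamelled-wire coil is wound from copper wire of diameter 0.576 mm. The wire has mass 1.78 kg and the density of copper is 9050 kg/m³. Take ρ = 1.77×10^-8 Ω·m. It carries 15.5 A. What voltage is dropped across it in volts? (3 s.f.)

795 V

A = π(d/2)² = π(2.8800e-04 m)² = 2.6058e-07 m²
L = m/(density·A) = 1.78/(9050×2.6058e-07) = 754.8 m
R = ρL/A = (1.77×10^-8)(754.8)/(2.6058e-07) = 51.27 Ω
V = IR = 15.5 × 51.27 = 795 V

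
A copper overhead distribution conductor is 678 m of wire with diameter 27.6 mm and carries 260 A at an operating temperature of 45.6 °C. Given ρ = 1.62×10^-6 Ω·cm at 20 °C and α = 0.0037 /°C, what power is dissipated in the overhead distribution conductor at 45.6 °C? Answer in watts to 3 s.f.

ρ = 1.62×10^-6 Ω·cm = 1.62×10^-8 Ω·m
A = π(d/2)² = π(1.3800e-02 m)² = 5.983e-04 m²
R₍20₎ = ρL/A = (1.62×10^-8)(678)/(5.983e-04) = 0.01836 Ω
R₍45.6₎ = R₍20₎(1 + αΔT) = 0.01836 × (1 + 0.0037×25.6) = 0.0201 Ω
P = I²R = (260)² × 0.0201 = 1360 W

1360 W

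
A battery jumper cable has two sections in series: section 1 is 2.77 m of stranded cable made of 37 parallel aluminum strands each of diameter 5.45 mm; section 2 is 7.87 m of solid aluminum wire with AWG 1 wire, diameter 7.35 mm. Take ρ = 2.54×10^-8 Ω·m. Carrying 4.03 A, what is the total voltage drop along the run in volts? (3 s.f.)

Section 1: A_strand = π(2.7250e-03)² = 2.333e-05 m²; R₁ = ρL/(N·A_s) = (2.54×10^-8)(2.77)/(37×2.333e-05) = 8.151×10^-5 Ω
Section 2: A = π(7.35/2 mm)² = π(3.6750e-03 m)² = 4.243e-05 m²
R₂ = (2.54×10^-8)(7.87)/(4.243e-05) = 0.004711 Ω
R = R₁ + R₂ = 0.004793 Ω
V = IR = 4.03 × 0.004793 = 0.0193 V

0.0193 V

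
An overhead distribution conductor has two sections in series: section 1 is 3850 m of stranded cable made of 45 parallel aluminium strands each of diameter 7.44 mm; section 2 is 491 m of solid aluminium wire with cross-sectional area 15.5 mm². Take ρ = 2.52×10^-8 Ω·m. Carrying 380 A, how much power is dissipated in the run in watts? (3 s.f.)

1.22×10^5 W

Section 1: A_strand = π(3.7200e-03)² = 4.347e-05 m²; R₁ = ρL/(N·A_s) = (2.52×10^-8)(3850)/(45×4.347e-05) = 0.04959 Ω
Section 2: A = 15.5 mm² = 1.550e-05 m²
R₂ = (2.52×10^-8)(491)/(1.550e-05) = 0.7983 Ω
R = R₁ + R₂ = 0.8479 Ω
P = I²R = (380)² × 0.8479 = 1.22×10^5 W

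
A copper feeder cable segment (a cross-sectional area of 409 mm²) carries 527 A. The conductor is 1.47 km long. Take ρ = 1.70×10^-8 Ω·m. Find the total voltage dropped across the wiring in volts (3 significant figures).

A = 409 mm² = 4.090e-04 m²
R = ρL/A = (1.70×10^-8)(1470)/(4.090e-04) = 0.0611 Ω
V = IR = 527 × 0.0611 = 32.2 V

32.2 V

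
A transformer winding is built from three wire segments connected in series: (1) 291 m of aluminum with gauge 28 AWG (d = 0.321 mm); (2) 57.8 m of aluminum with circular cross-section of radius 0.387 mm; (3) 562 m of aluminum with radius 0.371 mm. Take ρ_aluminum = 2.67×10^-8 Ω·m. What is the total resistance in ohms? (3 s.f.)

134 Ω

Seg 1: A = π(0.321/2 mm)² = π(1.6050e-04 m)² = 8.093e-08 m²
R_1 = (2.67×10^-8)(291)/(8.093e-08) = 96.01 Ω
Seg 2: A = πr² = π(3.8700e-04 m)² = 4.705e-07 m²
R_2 = (2.67×10^-8)(57.8)/(4.705e-07) = 3.28 Ω
Seg 3: A = πr² = π(3.7100e-04 m)² = 4.324e-07 m²
R_3 = (2.67×10^-8)(562)/(4.324e-07) = 34.7 Ω
R_total = R_1 + R_2 + R_3 = 134 Ω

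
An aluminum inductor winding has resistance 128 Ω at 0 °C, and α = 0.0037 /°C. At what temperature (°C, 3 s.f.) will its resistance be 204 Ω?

160 °C

R = R₀(1 + α(T − T₀)) ⇒ T = T₀ + (R/R₀ − 1)/α
T = 0 + (204/128 − 1)/0.0037 = 0 + (0.5938)/0.0037 = 160 °C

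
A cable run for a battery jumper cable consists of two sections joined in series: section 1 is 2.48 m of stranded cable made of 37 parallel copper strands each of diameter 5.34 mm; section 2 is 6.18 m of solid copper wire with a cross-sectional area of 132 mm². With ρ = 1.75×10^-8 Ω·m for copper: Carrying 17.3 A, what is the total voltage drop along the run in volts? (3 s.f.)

Section 1: A_strand = π(2.6700e-03)² = 2.240e-05 m²; R₁ = ρL/(N·A_s) = (1.75×10^-8)(2.48)/(37×2.240e-05) = 5.237×10^-5 Ω
Section 2: A = 132 mm² = 1.320e-04 m²
R₂ = (1.75×10^-8)(6.18)/(1.320e-04) = 8.193×10^-4 Ω
R = R₁ + R₂ = 8.717×10^-4 Ω
V = IR = 17.3 × 8.717×10^-4 = 0.0151 V

0.0151 V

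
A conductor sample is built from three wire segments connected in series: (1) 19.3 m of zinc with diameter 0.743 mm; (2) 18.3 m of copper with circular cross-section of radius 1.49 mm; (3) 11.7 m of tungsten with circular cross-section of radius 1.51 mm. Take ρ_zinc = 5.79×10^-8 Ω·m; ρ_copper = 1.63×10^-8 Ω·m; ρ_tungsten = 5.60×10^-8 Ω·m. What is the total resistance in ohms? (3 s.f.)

2.71 Ω

Seg 1: A = π(d/2)² = π(3.7150e-04 m)² = 4.336e-07 m²
R_1 = (5.79×10^-8)(19.3)/(4.336e-07) = 2.577 Ω
Seg 2: A = πr² = π(1.4900e-03 m)² = 6.975e-06 m²
R_2 = (1.63×10^-8)(18.3)/(6.975e-06) = 0.04277 Ω
Seg 3: A = πr² = π(1.5100e-03 m)² = 7.163e-06 m²
R_3 = (5.60×10^-8)(11.7)/(7.163e-06) = 0.09147 Ω
R_total = R_1 + R_2 + R_3 = 2.71 Ω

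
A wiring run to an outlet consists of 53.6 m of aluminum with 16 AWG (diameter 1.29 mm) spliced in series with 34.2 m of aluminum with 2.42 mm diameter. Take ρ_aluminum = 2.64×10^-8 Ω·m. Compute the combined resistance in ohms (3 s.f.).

Segment 1: A = π(1.29/2 mm)² = π(6.4500e-04 m)² = 1.307e-06 m²
R₁ = ρL/A = (2.64×10^-8)(53.6)/(1.307e-06) = 1.083 Ω
Segment 2: A = π(d/2)² = π(1.2100e-03 m)² = 4.600e-06 m²
R₂ = (2.64×10^-8)(34.2)/(4.600e-06) = 0.1963 Ω
R = R₁ + R₂ = 1.28 Ω

1.28 Ω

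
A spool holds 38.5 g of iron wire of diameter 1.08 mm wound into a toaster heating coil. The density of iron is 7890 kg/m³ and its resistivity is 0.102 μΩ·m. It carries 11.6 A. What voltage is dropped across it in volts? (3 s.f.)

ρ = 0.102 μΩ·m = 1.02×10^-7 Ω·m
A = π(d/2)² = π(5.4000e-04 m)² = 9.1609e-07 m²
L = m/(density·A) = 0.0385/(7890×9.1609e-07) = 5.327 m
R = ρL/A = (1.02×10^-7)(5.327)/(9.1609e-07) = 0.5931 Ω
V = IR = 11.6 × 0.5931 = 6.88 V

6.88 V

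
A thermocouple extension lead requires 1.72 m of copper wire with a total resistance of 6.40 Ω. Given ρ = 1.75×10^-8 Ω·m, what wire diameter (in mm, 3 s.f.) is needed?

A = ρL/R = (1.75×10^-8)(1.72)/(6.4) = 4.703e-09 m²
d = 2√(A/π) = 7.738e-05 m = 0.0774 mm

0.0774 mm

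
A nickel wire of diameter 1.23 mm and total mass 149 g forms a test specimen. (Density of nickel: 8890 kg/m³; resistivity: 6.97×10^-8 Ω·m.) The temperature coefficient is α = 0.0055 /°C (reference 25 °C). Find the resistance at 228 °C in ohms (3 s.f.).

1.75 Ω

A = π(d/2)² = π(6.1500e-04 m)² = 1.1882e-06 m²
L = m/(density·A) = 0.149/(8890×1.1882e-06) = 14.11 m
R = ρL/A = (6.97×10^-8)(14.11)/(1.1882e-06) = 0.8274 Ω
R(228 °C) = 0.8274 × (1 + 0.0055×203) = 1.75 Ω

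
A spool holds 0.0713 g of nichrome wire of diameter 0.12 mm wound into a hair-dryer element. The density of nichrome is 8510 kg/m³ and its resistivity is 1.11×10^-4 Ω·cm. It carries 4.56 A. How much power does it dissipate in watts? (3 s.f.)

ρ = 1.11×10^-4 Ω·cm = 1.11×10^-6 Ω·m
A = π(d/2)² = π(6.0000e-05 m)² = 1.1310e-08 m²
L = m/(density·A) = 7.130×10^-5/(8510×1.1310e-08) = 0.7408 m
R = ρL/A = (1.11×10^-6)(0.7408)/(1.1310e-08) = 72.71 Ω
P = I²R = (4.56)² × 72.71 = 1510 W

1510 W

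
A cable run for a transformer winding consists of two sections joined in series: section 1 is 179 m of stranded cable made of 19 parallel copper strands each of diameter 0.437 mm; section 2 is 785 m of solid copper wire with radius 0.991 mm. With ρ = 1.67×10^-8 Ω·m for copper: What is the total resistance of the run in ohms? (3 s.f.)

5.30 Ω

Section 1: A_strand = π(2.1850e-04)² = 1.500e-07 m²; R₁ = ρL/(N·A_s) = (1.67×10^-8)(179)/(19×1.500e-07) = 1.049 Ω
Section 2: A = πr² = π(9.9100e-04 m)² = 3.085e-06 m²
R₂ = (1.67×10^-8)(785)/(3.085e-06) = 4.249 Ω
R = R₁ + R₂ = 5.30 Ω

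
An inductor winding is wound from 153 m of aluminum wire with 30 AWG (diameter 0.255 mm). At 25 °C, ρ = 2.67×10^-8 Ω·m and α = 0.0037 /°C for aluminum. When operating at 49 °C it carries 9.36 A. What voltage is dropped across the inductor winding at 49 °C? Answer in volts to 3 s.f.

815 V

A = π(0.255/2 mm)² = π(1.2750e-04 m)² = 5.107e-08 m²
R₍25₎ = ρL/A = (2.67×10^-8)(153)/(5.107e-08) = 79.99 Ω
R₍49₎ = R₍25₎(1 + αΔT) = 79.99 × (1 + 0.0037×24) = 87.09 Ω
V = IR = 9.36 × 87.09 = 815 V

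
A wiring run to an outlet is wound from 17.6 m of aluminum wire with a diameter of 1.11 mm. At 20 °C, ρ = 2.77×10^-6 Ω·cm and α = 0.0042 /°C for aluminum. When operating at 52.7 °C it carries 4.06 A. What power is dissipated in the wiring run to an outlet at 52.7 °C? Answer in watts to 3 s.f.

ρ = 2.77×10^-6 Ω·cm = 2.77×10^-8 Ω·m
A = π(d/2)² = π(5.5500e-04 m)² = 9.677e-07 m²
R₍20₎ = ρL/A = (2.77×10^-8)(17.6)/(9.677e-07) = 0.5038 Ω
R₍52.7₎ = R₍20₎(1 + αΔT) = 0.5038 × (1 + 0.0042×32.7) = 0.573 Ω
P = I²R = (4.06)² × 0.573 = 9.44 W

9.44 W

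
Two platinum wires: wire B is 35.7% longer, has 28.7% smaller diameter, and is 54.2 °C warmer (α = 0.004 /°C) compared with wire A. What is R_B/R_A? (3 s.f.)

3.25

R ∝ ρL/d² with ρ ∝ (1+αΔT), so R_B/R_A = (1 + 35.7/100) × (1 − 28.7/100)⁻² × (1 + 0.004×54.2)
= 1.357 × 1.967 × 1.217 = 3.25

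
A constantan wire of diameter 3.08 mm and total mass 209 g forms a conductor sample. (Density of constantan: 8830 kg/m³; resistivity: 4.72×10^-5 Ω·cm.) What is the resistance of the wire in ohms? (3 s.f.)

ρ = 4.72×10^-5 Ω·cm = 4.72×10^-7 Ω·m
A = π(d/2)² = π(1.5400e-03 m)² = 7.4506e-06 m²
L = m/(density·A) = 0.209/(8830×7.4506e-06) = 3.177 m
R = ρL/A = (4.72×10^-7)(3.177)/(7.4506e-06) = 0.201 Ω

0.201 Ω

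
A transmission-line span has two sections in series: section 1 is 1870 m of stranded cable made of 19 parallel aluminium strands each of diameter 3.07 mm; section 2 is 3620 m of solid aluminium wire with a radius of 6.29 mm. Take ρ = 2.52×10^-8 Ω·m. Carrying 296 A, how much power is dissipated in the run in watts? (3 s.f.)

Section 1: A_strand = π(1.5350e-03)² = 7.402e-06 m²; R₁ = ρL/(N·A_s) = (2.52×10^-8)(1870)/(19×7.402e-06) = 0.3351 Ω
Section 2: A = πr² = π(6.2900e-03 m)² = 1.243e-04 m²
R₂ = (2.52×10^-8)(3620)/(1.243e-04) = 0.7339 Ω
R = R₁ + R₂ = 1.069 Ω
P = I²R = (296)² × 1.069 = 93700 W

93700 W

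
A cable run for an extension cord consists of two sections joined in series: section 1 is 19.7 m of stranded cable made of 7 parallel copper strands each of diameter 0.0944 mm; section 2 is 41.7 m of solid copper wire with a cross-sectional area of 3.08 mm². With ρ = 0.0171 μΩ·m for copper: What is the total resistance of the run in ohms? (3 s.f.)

ρ = 0.0171 μΩ·m = 1.71×10^-8 Ω·m
Section 1: A_strand = π(4.7200e-05)² = 6.999e-09 m²; R₁ = ρL/(N·A_s) = (1.71×10^-8)(19.7)/(7×6.999e-09) = 6.876 Ω
Section 2: A = 3.08 mm² = 3.080e-06 m²
R₂ = (1.71×10^-8)(41.7)/(3.080e-06) = 0.2315 Ω
R = R₁ + R₂ = 7.11 Ω

7.11 Ω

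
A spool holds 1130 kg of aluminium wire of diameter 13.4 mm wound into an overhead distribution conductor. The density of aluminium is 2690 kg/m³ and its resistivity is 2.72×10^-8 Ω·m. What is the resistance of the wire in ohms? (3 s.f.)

0.575 Ω

A = π(d/2)² = π(6.7000e-03 m)² = 1.4103e-04 m²
L = m/(density·A) = 1130/(2690×1.4103e-04) = 2979 m
R = ρL/A = (2.72×10^-8)(2979)/(1.4103e-04) = 0.575 Ω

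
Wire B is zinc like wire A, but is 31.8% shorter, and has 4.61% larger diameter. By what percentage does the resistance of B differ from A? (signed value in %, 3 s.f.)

R ∝ L/d², so R_B/R_A = (1 − 31.8/100) × (1 + 4.61/100)⁻²
= 0.682 × 0.9138 = 0.6232
(R_B − R_A)/R_A = 0.6232 − 1 = -37.7%

-37.7%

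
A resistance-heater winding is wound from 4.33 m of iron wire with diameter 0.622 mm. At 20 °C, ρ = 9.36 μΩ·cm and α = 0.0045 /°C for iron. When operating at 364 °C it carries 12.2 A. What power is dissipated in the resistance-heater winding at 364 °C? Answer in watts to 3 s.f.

506 W

ρ = 9.36 μΩ·cm = 9.36×10^-8 Ω·m
A = π(d/2)² = π(3.1100e-04 m)² = 3.039e-07 m²
R₍20₎ = ρL/A = (9.36×10^-8)(4.33)/(3.039e-07) = 1.334 Ω
R₍364₎ = R₍20₎(1 + αΔT) = 1.334 × (1 + 0.0045×344) = 3.399 Ω
P = I²R = (12.2)² × 3.399 = 506 W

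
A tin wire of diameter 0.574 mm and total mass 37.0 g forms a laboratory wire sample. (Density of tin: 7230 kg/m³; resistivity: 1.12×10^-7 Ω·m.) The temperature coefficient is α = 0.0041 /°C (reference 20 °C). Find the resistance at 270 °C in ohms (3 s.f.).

17.3 Ω

A = π(d/2)² = π(2.8700e-04 m)² = 2.5877e-07 m²
L = m/(density·A) = 0.037/(7230×2.5877e-07) = 19.78 m
R = ρL/A = (1.12×10^-7)(19.78)/(2.5877e-07) = 8.56 Ω
R(270 °C) = 8.56 × (1 + 0.0041×250) = 17.3 Ω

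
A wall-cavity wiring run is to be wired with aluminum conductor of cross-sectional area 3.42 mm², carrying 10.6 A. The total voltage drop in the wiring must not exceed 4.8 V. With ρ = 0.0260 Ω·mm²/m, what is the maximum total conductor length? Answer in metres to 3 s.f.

59.6 m

ρ = 0.0260 Ω·mm²/m = 2.60×10^-8 Ω·m
A = 3.42 mm² = 3.420e-06 m²
L_max = V_max·A/(1·ρI) = (4.8)(3.420e-06)/(2.60×10^-8×10.6) = 59.6 m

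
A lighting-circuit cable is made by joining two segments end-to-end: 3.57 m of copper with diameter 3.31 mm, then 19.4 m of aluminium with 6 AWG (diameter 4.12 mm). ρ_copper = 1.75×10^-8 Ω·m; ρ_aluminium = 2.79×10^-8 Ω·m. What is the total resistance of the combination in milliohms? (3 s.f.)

Segment 1: A = π(d/2)² = π(1.6550e-03 m)² = 8.605e-06 m²
R₁ = ρL/A = (1.75×10^-8)(3.57)/(8.605e-06) = 0.00726 Ω
Segment 2: A = π(4.12/2 mm)² = π(2.0600e-03 m)² = 1.333e-05 m²
R₂ = (2.79×10^-8)(19.4)/(1.333e-05) = 0.0406 Ω
R = R₁ + R₂ = 47.9 mΩ

47.9 mΩ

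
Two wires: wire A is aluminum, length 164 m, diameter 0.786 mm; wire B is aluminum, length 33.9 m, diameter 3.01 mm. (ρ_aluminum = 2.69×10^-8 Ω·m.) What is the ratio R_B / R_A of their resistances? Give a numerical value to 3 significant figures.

0.0141

R ∝ ρL/d², so R_B/R_A = (L_B/L_A) × (d_A/d_B)²
= (33.9/164) × (0.786/3.01)² = 0.0141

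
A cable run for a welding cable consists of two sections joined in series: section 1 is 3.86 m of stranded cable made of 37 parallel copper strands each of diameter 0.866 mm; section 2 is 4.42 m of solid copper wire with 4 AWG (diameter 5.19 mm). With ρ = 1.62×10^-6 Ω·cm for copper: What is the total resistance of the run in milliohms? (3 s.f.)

6.25 mΩ

ρ = 1.62×10^-6 Ω·cm = 1.62×10^-8 Ω·m
Section 1: A_strand = π(4.3300e-04)² = 5.890e-07 m²; R₁ = ρL/(N·A_s) = (1.62×10^-8)(3.86)/(37×5.890e-07) = 0.002869 Ω
Section 2: A = π(5.19/2 mm)² = π(2.5950e-03 m)² = 2.116e-05 m²
R₂ = (1.62×10^-8)(4.42)/(2.116e-05) = 0.003385 Ω
R = R₁ + R₂ = 6.25 mΩ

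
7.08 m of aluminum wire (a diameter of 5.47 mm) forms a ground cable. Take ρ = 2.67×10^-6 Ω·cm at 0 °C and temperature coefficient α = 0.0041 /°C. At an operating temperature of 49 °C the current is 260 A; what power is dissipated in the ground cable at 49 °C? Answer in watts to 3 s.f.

653 W

ρ = 2.67×10^-6 Ω·cm = 2.67×10^-8 Ω·m
A = π(d/2)² = π(2.7350e-03 m)² = 2.350e-05 m²
R₍0₎ = ρL/A = (2.67×10^-8)(7.08)/(2.350e-05) = 0.008044 Ω
R₍49₎ = R₍0₎(1 + αΔT) = 0.008044 × (1 + 0.0041×49) = 0.00966 Ω
P = I²R = (260)² × 0.00966 = 653 W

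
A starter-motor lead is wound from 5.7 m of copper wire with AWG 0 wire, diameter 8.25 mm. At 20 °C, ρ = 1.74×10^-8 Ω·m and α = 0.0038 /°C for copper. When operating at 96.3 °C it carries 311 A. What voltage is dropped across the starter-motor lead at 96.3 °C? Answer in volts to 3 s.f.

A = π(8.25/2 mm)² = π(4.1250e-03 m)² = 5.346e-05 m²
R₍20₎ = ρL/A = (1.74×10^-8)(5.7)/(5.346e-05) = 0.001855 Ω
R₍96.3₎ = R₍20₎(1 + αΔT) = 0.001855 × (1 + 0.0038×76.3) = 0.002393 Ω
V = IR = 311 × 0.002393 = 0.744 V

0.744 V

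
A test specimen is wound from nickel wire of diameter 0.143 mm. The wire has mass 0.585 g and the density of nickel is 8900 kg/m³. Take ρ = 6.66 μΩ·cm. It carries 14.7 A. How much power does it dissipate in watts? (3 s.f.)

ρ = 6.66 μΩ·cm = 6.66×10^-8 Ω·m
A = π(d/2)² = π(7.1500e-05 m)² = 1.6061e-08 m²
L = m/(density·A) = 5.850×10^-4/(8900×1.6061e-08) = 4.093 m
R = ρL/A = (6.66×10^-8)(4.093)/(1.6061e-08) = 16.97 Ω
P = I²R = (14.7)² × 16.97 = 3670 W

3670 W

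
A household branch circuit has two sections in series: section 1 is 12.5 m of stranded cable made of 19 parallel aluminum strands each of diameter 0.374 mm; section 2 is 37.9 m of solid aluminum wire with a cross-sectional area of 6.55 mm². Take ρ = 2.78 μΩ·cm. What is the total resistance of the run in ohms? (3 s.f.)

0.327 Ω

ρ = 2.78 μΩ·cm = 2.78×10^-8 Ω·m
Section 1: A_strand = π(1.8700e-04)² = 1.099e-07 m²; R₁ = ρL/(N·A_s) = (2.78×10^-8)(12.5)/(19×1.099e-07) = 0.1665 Ω
Section 2: A = 6.55 mm² = 6.550e-06 m²
R₂ = (2.78×10^-8)(37.9)/(6.550e-06) = 0.1609 Ω
R = R₁ + R₂ = 0.327 Ω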